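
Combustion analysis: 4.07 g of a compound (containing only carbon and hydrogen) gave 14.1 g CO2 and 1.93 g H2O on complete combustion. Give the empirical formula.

mol C = 14.1 / 44.01 = 0.3204; mass C = 0.3204 × 12.01 = 3.848 g
mol H = 2 × (1.93 / 18.02) = 0.2142; mass H = 0.2142 × 1.008 = 0.2159 g
Ratios (÷ 0.2142): C 1.496, H 1.000
Multiply by 2: C 2.99, H 2.00 → C3H2

C3H2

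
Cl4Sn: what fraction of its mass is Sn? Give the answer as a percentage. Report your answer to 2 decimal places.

45.57%

Molar mass = 4(35.45) + 1(118.71) = 260.510 g/mol
Mass of Sn per mole = 1 × 118.71 = 118.710 g
% Sn = 118.710 / 260.510 × 100 = 45.57%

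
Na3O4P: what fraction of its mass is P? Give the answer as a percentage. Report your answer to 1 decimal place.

Molar mass = 3(22.99) + 4(16.00) + 1(30.97) = 163.940 g/mol
Mass of P per mole = 1 × 30.97 = 30.970 g
% P = 30.970 / 163.940 × 100 = 18.9%

18.9%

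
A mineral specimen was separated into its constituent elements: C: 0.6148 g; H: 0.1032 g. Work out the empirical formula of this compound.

Moles — C: 0.6148 / 12.01 = 0.05119 mol; H: 0.1032 / 1.008 = 0.1024 mol
Divide by the smallest (0.05119 mol C): C 1.000, H 2.000
Ratio ≈ 1:2, so the empirical formula is CH2

CH2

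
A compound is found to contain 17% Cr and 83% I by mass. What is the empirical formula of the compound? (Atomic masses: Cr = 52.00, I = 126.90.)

CrI2

Assume 100 g: 17 g Cr, 83 g I.
Cr: 17 g ÷ 52.00 g/mol = 0.3269 mol
I: 83 g ÷ 126.90 g/mol = 0.6541 mol
Divide by the smallest (0.3269 mol Cr): Cr 1.000, I 2.001
Ratio ≈ 1:2, so the empirical formula is CrI2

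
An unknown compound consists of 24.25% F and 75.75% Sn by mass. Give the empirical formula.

Assume 100 g: 24.25 g F, 75.75 g Sn.
F: 24.25 g ÷ 19.00 g/mol = 1.276 mol
Sn: 75.75 g ÷ 118.71 g/mol = 0.6381 mol
Smallest is Sn at 0.6381 mol; normalising gives F 2.000, Sn 1.000
→ F2Sn

F2Sn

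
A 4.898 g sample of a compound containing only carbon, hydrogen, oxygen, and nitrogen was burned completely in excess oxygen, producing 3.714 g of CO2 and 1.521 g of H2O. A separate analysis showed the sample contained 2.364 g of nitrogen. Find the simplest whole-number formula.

mol C = 3.714 / 44.01 = 0.08439; mass C = 0.08439 × 12.01 = 1.014 g
mol H = 2 × (1.521 / 18.02) = 0.1688; mass H = 0.1688 × 1.008 = 0.1702 g
mol N = 2.364 / 14.01 = 0.1687
mass O = 4.898 − (3.548) = 1.350 g → mol O = 0.08439
Divide by the smallest (0.08439 mol C): C 1.000, H 2.000, N 1.999, O 1.000
→ CH2N2O

CH2N2O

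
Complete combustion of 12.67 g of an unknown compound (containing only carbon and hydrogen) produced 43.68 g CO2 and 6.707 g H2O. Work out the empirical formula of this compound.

C4H3

mol C = 43.68 / 44.01 = 0.9925; mass C = 0.9925 × 12.01 = 11.92 g
mol H = 2 × (6.707 / 18.02) = 0.7444; mass H = 0.7444 × 1.008 = 0.7504 g
Ratios (÷ 0.7444): C 1.333, H 1.000
×3: C 4.00, H 3.00 → C4H3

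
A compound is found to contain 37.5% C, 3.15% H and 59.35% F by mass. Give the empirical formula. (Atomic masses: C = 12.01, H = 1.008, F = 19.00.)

CHF

Assume 100 g: 37.5 g C, 3.15 g H, 59.35 g F.
C: 37.5 g ÷ 12.01 g/mol = 3.122 mol
H: 3.15 g ÷ 1.008 g/mol = 3.125 mol
F: 59.35 g ÷ 19.00 g/mol = 3.124 mol
Ratios (÷ 3.122): C 1.000, H 1.001, F 1.000
≈ 1:1:1 → CHF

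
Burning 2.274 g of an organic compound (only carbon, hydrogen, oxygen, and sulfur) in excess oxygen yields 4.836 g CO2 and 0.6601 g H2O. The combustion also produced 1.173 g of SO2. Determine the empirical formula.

C6H4OS

mol C = 4.836 / 44.01 = 0.1099; mass C = 0.1099 × 12.01 = 1.320 g
mol H = 2 × (0.6601 / 18.02) = 0.07326; mass H = 0.07326 × 1.008 = 0.07385 g
mol S = 1.173 / 64.07 = 0.01831; mass S = 0.5871 g
mass O = 2.274 − (1.981) = 0.2933 g → mol O = 0.01833
Smallest is S at 0.01831 mol; normalising gives C 6.002, H 4.002, O 1.001, S 1.000
Ratio ≈ 6:4:1:1, so the empirical formula is C6H4OS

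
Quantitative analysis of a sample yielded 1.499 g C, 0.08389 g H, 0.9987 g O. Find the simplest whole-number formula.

C6H4O3

C: 1.499 g ÷ 12.01 g/mol = 0.1248 mol
H: 0.08389 g ÷ 1.008 g/mol = 0.08322 mol
O: 0.9987 g ÷ 16.00 g/mol = 0.06242 mol
Divide by the smallest (0.06242 mol O): C 2.000, H 1.333, O 1.000
Multiply by 3: C 6.00, H 4.00, O 3.00 → C6H4O3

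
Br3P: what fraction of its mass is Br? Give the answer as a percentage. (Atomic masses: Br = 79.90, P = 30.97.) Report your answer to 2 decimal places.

Molar mass = 3(79.90) + 1(30.97) = 270.670 g/mol
Mass of Br per mole = 3 × 79.90 = 239.700 g
% Br = 239.700 / 270.670 × 100 = 88.56%

88.56%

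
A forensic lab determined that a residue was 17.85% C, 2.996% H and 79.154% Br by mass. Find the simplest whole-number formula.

C3H6Br2

Assume 100 g: 17.85 g C, 2.996 g H, 79.154 g Br.
n(C) = 17.85/12.01 = 1.486, n(H) = 2.996/1.008 = 2.972, n(Br) = 79.154/79.90 = 0.9907
Ratios (÷ 0.9907): C 1.500, H 3.000, Br 1.000
Multiply by 2: C 3.00, H 6.00, Br 2.00 → C3H6Br2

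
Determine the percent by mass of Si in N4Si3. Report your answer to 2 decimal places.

Molar mass = 4(14.01) + 3(28.09) = 140.310 g/mol
Mass of Si per mole = 3 × 28.09 = 84.270 g
% Si = 84.270 / 140.310 × 100 = 60.06%

60.06%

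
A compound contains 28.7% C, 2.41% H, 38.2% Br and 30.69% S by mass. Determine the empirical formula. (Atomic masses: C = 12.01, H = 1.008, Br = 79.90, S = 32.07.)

C5H5BrS2

Assume 100 g: 28.7 g C, 2.41 g H, 38.2 g Br, 30.69 g S.
n(C) = 28.7/12.01 = 2.39, n(H) = 2.41/1.008 = 2.391, n(Br) = 38.2/79.90 = 0.4781, n(S) = 30.69/32.07 = 0.957
Ratios (÷ 0.4781): C 4.998, H 5.001, Br 1.000, S 2.002
→ C5H5BrS2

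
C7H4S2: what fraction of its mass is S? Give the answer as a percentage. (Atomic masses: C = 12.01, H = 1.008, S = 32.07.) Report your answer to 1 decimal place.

Molar mass = 7(12.01) + 4(1.008) + 2(32.07) = 152.242 g/mol
Mass of S per mole = 2 × 32.07 = 64.140 g
% S = 64.140 / 152.242 × 100 = 42.1%

42.1%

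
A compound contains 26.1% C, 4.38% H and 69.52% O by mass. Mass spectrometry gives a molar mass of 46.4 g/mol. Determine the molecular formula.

CH2O2

Assume 100 g: 26.1 g C, 4.38 g H, 69.52 g O.
n(C) = 26.1/12.01 = 2.173, n(H) = 4.38/1.008 = 4.345, n(O) = 69.52/16.00 = 4.345
Divide by the smallest (2.173 mol C): C 1.000, H 1.999, O 1.999
→ CH2O2
Empirical-formula mass = 46.03 g/mol
n = 46.4 / 46.03 = 1.01 ≈ 1
Molecular formula = empirical formula = CH2O2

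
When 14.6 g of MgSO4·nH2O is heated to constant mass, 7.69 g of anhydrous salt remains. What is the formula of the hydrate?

Mass of water lost = 14.6 − 7.69 = 6.91 g → 6.91 / 18.02 = 0.3835 mol H2O
Molar mass of MgSO4 = 120.38 g/mol → mol MgSO4 = 7.69 / 120.38 = 0.06388
n = 0.3835 / 0.06388 = 6.00 ≈ 6 → MgSO4·6H2O

MgSO4·6H2O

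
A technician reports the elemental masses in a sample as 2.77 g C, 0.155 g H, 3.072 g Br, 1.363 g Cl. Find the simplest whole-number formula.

C6H4BrCl

n(C) = 2.77/12.01 = 0.2306, n(H) = 0.155/1.008 = 0.1538, n(Br) = 3.072/79.90 = 0.03845, n(Cl) = 1.363/35.45 = 0.03845
Smallest is Br at 0.03845 mol; normalising gives C 5.999, H 3.999, Br 1.000, Cl 1.000
Ratio ≈ 6:4:1:1, so the empirical formula is C6H4BrCl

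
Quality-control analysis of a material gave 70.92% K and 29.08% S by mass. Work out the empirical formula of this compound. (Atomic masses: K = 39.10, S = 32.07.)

K2S

Assume 100 g: 70.92 g K, 29.08 g S.
Moles — K: 70.92 / 39.10 = 1.814 mol; S: 29.08 / 32.07 = 0.9068 mol
Smallest is S at 0.9068 mol; normalising gives K 2.000, S 1.000
Ratio ≈ 2:1, so the empirical formula is K2S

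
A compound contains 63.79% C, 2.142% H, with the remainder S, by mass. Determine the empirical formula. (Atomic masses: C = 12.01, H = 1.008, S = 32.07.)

C5H2S

Assume 100 g: 63.79 g C, 2.142 g H, 34.068 g S.
C: 63.79 g ÷ 12.01 g/mol = 5.311 mol
H: 2.142 g ÷ 1.008 g/mol = 2.125 mol
S: 34.068 g ÷ 32.07 g/mol = 1.062 mol
Divide by the smallest (1.062 mol S): C 5.000, H 2.000, S 1.000
Ratio ≈ 5:2:1, so the empirical formula is C5H2S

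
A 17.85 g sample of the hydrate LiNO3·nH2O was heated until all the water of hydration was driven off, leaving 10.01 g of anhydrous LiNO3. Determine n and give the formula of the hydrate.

Mass of water lost = 17.85 − 10.01 = 7.84 g → 7.84 / 18.02 = 0.4351 mol H2O
Molar mass of LiNO3 = 68.95 g/mol → mol LiNO3 = 10.01 / 68.95 = 0.1452
n = 0.4351 / 0.1452 = 3.00 ≈ 3 → LiNO3·3H2O

LiNO3·3H2O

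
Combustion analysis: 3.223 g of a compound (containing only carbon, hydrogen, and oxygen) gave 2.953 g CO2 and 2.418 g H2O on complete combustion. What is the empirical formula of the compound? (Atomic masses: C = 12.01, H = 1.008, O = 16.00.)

CH4O2

mol C = 2.953 / 44.01 = 0.06710; mass C = 0.06710 × 12.01 = 0.8059 g
mol H = 2 × (2.418 / 18.02) = 0.2684; mass H = 0.2684 × 1.008 = 0.2705 g
mass O = 3.223 − (1.076) = 2.147 g → mol O = 0.1342
Smallest is C at 0.0671 mol; normalising gives C 1.000, H 4.000, O 2.000
Ratio ≈ 1:4:2, so the empirical formula is CH4O2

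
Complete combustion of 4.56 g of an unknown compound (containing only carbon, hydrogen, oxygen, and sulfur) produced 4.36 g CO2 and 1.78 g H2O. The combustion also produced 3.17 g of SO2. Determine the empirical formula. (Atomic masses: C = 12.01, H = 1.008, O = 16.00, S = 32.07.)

mol C = 4.36 / 44.01 = 0.09907; mass C = 0.09907 × 12.01 = 1.190 g
mol H = 2 × (1.78 / 18.02) = 0.1976; mass H = 0.1976 × 1.008 = 0.1991 g
mol S = 3.17 / 64.07 = 0.04948; mass S = 1.587 g
mass O = 4.56 − (2.976) = 1.584 g → mol O = 0.09902
Ratios (÷ 0.04948): C 2.002, H 3.993, O 2.001, S 1.000
→ C2H4O2S

C2H4O2S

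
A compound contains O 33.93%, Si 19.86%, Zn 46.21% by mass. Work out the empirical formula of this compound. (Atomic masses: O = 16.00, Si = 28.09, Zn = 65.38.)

O3SiZn

Assume 100 g: 33.93 g O, 19.86 g Si, 46.21 g Zn.
O: 33.93 g ÷ 16.00 g/mol = 2.121 mol
Si: 19.86 g ÷ 28.09 g/mol = 0.707 mol
Zn: 46.21 g ÷ 65.38 g/mol = 0.7068 mol
Ratios (÷ 0.7068): O 3.000, Si 1.000, Zn 1.000
Ratio ≈ 3:1:1, so the empirical formula is O3SiZn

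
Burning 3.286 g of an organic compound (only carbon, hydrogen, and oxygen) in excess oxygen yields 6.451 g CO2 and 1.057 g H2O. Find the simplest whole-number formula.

C5H4O3

mol C = 6.451 / 44.01 = 0.1466; mass C = 0.1466 × 12.01 = 1.760 g
mol H = 2 × (1.057 / 18.02) = 0.1173; mass H = 0.1173 × 1.008 = 0.1183 g
mass O = 3.286 − (1.879) = 1.407 g → mol O = 0.08796
Smallest is O at 0.08796 mol; normalising gives C 1.666, H 1.334, O 1.000
Multiply by 3: C 5.00, H 4.00, O 3.00 → C5H4O3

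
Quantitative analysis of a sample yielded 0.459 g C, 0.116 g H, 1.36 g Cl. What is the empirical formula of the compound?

CH3Cl

n(C) = 0.459/12.01 = 0.03822, n(H) = 0.116/1.008 = 0.1151, n(Cl) = 1.36/35.45 = 0.03836
Ratios (÷ 0.03822): C 1.000, H 3.011, Cl 1.004
→ CH3Cl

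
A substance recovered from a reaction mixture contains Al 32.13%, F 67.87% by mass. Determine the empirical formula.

AlF3

Assume 100 g: 32.13 g Al, 67.87 g F.
Al: 32.13 g ÷ 26.98 g/mol = 1.191 mol
F: 67.87 g ÷ 19.00 g/mol = 3.572 mol
Divide by the smallest (1.191 mol Al): Al 1.000, F 3.000
→ AlF3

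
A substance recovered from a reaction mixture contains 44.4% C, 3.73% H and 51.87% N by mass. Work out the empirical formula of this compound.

CHN

Assume 100 g: 44.4 g C, 3.73 g H, 51.87 g N.
C: 44.4 g ÷ 12.01 g/mol = 3.697 mol
H: 3.73 g ÷ 1.008 g/mol = 3.7 mol
N: 51.87 g ÷ 14.01 g/mol = 3.702 mol
Smallest is C at 3.697 mol; normalising gives C 1.000, H 1.001, N 1.001
Ratio ≈ 1:1:1, so the empirical formula is CHN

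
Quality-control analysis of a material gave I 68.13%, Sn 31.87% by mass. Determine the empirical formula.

Assume 100 g: 68.13 g I, 31.87 g Sn.
I: 68.13 g ÷ 126.90 g/mol = 0.5369 mol
Sn: 31.87 g ÷ 118.71 g/mol = 0.2685 mol
Ratios (÷ 0.2685): I 2.000, Sn 1.000
→ I2Sn

I2Sn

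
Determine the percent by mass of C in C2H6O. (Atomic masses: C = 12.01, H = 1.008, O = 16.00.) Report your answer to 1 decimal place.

52.1%

Molar mass = 2(12.01) + 6(1.008) + 1(16.00) = 46.068 g/mol
Mass of C per mole = 2 × 12.01 = 24.020 g
% C = 24.020 / 46.068 × 100 = 52.1%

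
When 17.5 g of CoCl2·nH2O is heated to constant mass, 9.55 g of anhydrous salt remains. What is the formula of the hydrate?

CoCl2·6H2O

Mass of water lost = 17.5 − 9.55 = 7.95 g → 7.95 / 18.02 = 0.4412 mol H2O
Molar mass of CoCl2 = 129.83 g/mol → mol CoCl2 = 9.55 / 129.83 = 0.07356
n = 0.4412 / 0.07356 = 6.00 ≈ 6 → CoCl2·6H2O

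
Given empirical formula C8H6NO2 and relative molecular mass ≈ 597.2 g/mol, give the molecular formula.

C32H24N4O8

Empirical-formula mass = 148.14 g/mol
n = 597.2 / 148.14 = 4.03 ≈ 4
Molecular formula = (C8H6NO2)4 = C32H24N4O8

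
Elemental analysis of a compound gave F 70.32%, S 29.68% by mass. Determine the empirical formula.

Assume 100 g: 70.32 g F, 29.68 g S.
n(F) = 70.32/19.00 = 3.701, n(S) = 29.68/32.07 = 0.9255
Divide by the smallest (0.9255 mol S): F 3.999, S 1.000
→ F4S

F4S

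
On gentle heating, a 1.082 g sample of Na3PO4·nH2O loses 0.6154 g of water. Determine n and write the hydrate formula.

Na3PO4·12H2O

Mass of anhydrous Na3PO4 = 1.082 − 0.6154 = 0.4666 g
mol H2O = 0.6154 / 18.02 = 0.03415
Molar mass of Na3PO4 = 163.94 g/mol → mol Na3PO4 = 0.4666 / 163.94 = 0.002846
n = 0.03415 / 0.002846 = 12.00 ≈ 12 → Na3PO4·12H2O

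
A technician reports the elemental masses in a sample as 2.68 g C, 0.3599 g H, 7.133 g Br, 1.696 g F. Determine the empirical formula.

n(C) = 2.68/12.01 = 0.2231, n(H) = 0.3599/1.008 = 0.357, n(Br) = 7.133/79.90 = 0.08927, n(F) = 1.696/19.00 = 0.08926
Smallest is F at 0.08926 mol; normalising gives C 2.500, H 4.000, Br 1.000, F 1.000
×2: C 5.00, H 8.00, Br 2.00, F 2.00 → C5H8Br2F2

C5H8Br2F2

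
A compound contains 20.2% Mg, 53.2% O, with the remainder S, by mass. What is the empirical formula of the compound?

MgO4S

Assume 100 g: 20.2 g Mg, 53.2 g O, 26.6 g S.
n(Mg) = 20.2/24.31 = 0.8309, n(O) = 53.2/16.00 = 3.325, n(S) = 26.6/32.07 = 0.8294
Ratios (÷ 0.8294): Mg 1.002, O 4.009, S 1.000
→ MgO4S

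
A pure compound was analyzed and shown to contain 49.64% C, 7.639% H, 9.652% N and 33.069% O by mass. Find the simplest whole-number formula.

C6H11NO3

Assume 100 g: 49.64 g C, 7.639 g H, 9.652 g N, 33.069 g O.
n(C) = 49.64/12.01 = 4.133, n(H) = 7.639/1.008 = 7.578, n(N) = 9.652/14.01 = 0.6889, n(O) = 33.069/16.00 = 2.067
Ratios (÷ 0.6889): C 5.999, H 11.000, N 1.000, O 3.000
→ C6H11NO3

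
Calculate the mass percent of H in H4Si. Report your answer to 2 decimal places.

12.55%

Molar mass = 4(1.008) + 1(28.09) = 32.122 g/mol
Mass of H per mole = 4 × 1.008 = 4.032 g
% H = 4.032 / 32.122 × 100 = 12.55%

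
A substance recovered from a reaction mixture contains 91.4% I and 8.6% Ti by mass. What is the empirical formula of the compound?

I4Ti

Assume 100 g: 91.4 g I, 8.6 g Ti.
I: 91.4 g ÷ 126.90 g/mol = 0.7203 mol
Ti: 8.6 g ÷ 47.87 g/mol = 0.1797 mol
Smallest is Ti at 0.1797 mol; normalising gives I 4.009, Ti 1.000
Ratio ≈ 4:1, so the empirical formula is I4Ti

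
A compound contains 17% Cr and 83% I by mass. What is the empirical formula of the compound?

Assume 100 g: 17 g Cr, 83 g I.
n(Cr) = 17/52.00 = 0.3269, n(I) = 83/126.90 = 0.6541
Smallest is Cr at 0.3269 mol; normalising gives Cr 1.000, I 2.001
→ CrI2

CrI2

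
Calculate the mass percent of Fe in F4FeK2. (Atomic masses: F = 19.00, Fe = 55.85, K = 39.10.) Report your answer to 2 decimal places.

Molar mass = 4(19.00) + 1(55.85) + 2(39.10) = 210.050 g/mol
Mass of Fe per mole = 1 × 55.85 = 55.850 g
% Fe = 55.850 / 210.050 × 100 = 26.59%

26.59%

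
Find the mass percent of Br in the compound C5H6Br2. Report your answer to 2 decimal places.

70.74%

Molar mass = 5(12.01) + 6(1.008) + 2(79.90) = 225.898 g/mol
Mass of Br per mole = 2 × 79.90 = 159.800 g
% Br = 159.800 / 225.898 × 100 = 70.74%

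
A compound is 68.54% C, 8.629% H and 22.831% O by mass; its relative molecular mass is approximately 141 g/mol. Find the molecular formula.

C8H12O2

Assume 100 g: 68.54 g C, 8.629 g H, 22.831 g O.
n(C) = 68.54/12.01 = 5.707, n(H) = 8.629/1.008 = 8.561, n(O) = 22.831/16.00 = 1.427
Divide by the smallest (1.427 mol O): C 3.999, H 5.999, O 1.000
Ratio ≈ 4:6:1, so the empirical formula is C4H6O
Empirical-formula mass = 70.09 g/mol
n = 141 / 70.09 = 2.01 ≈ 2
Molecular formula = (C4H6O)×2 = C8H12O2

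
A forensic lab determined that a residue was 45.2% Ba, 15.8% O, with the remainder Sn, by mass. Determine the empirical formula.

BaO3Sn

Assume 100 g: 45.2 g Ba, 15.8 g O, 39 g Sn.
n(Ba) = 45.2/137.33 = 0.3291, n(O) = 15.8/16.00 = 0.9875, n(Sn) = 39/118.71 = 0.3285
Ratios (÷ 0.3285): Ba 1.002, O 3.006, Sn 1.000
Ratio ≈ 1:3:1, so the empirical formula is BaO3Sn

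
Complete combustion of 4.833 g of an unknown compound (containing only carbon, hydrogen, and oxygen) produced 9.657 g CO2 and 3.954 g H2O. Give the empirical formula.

mol C = 9.657 / 44.01 = 0.2194; mass C = 0.2194 × 12.01 = 2.635 g
mol H = 2 × (3.954 / 18.02) = 0.4388; mass H = 0.4388 × 1.008 = 0.4424 g
mass O = 4.833 − (3.078) = 1.755 g → mol O = 0.1097
Smallest is O at 0.1097 mol; normalising gives C 2.000, H 4.000, O 1.000
Ratio ≈ 2:4:1, so the empirical formula is C2H4O

C2H4O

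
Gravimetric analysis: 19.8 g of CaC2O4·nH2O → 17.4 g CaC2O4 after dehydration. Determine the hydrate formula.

CaC2O4·H2O

Mass of water lost = 19.8 − 17.4 = 2.4 g → 2.4 / 18.02 = 0.1332 mol H2O
Molar mass of CaC2O4 = 128.10 g/mol → mol CaC2O4 = 17.4 / 128.10 = 0.1358
n = 0.1332 / 0.1358 = 0.98 ≈ 1 → CaC2O4·H2O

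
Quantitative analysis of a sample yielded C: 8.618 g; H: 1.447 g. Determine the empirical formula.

Moles — C: 8.618 / 12.01 = 0.7176 mol; H: 1.447 / 1.008 = 1.436 mol
Smallest is C at 0.7176 mol; normalising gives C 1.000, H 2.001
Ratio ≈ 1:2, so the empirical formula is CH2

CH2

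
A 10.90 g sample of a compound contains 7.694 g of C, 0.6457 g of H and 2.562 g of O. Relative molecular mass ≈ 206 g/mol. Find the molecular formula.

C12H12O3

C: 7.694 g ÷ 12.01 g/mol = 0.6406 mol
H: 0.6457 g ÷ 1.008 g/mol = 0.6406 mol
O: 2.562 g ÷ 16.00 g/mol = 0.1601 mol
Ratios (÷ 0.1601): C 4.001, H 4.000, O 1.000
Ratio ≈ 4:4:1, so the empirical formula is C4H4O
Empirical-formula mass = 68.07 g/mol
n = 206 / 68.07 = 3.03 ≈ 3
Molecular formula = (C4H4O)×3 = C12H12O3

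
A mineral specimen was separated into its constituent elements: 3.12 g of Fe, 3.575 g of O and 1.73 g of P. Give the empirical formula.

n(Fe) = 3.12/55.85 = 0.05586, n(O) = 3.575/16.00 = 0.2234, n(P) = 1.73/30.97 = 0.05586
Smallest is P at 0.05586 mol; normalising gives Fe 1.000, O 4.000, P 1.000
→ FeO4P

FeO4P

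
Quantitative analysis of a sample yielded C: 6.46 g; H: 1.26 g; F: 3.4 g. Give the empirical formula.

C3H7F

C: 6.46 g ÷ 12.01 g/mol = 0.5379 mol
H: 1.26 g ÷ 1.008 g/mol = 1.25 mol
F: 3.4 g ÷ 19.00 g/mol = 0.1789 mol
Smallest is F at 0.1789 mol; normalising gives C 3.006, H 6.985, F 1.000
→ C3H7F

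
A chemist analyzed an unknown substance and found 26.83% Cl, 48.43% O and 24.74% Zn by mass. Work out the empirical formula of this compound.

Cl2O8Zn

Assume 100 g: 26.83 g Cl, 48.43 g O, 24.74 g Zn.
n(Cl) = 26.83/35.45 = 0.7568, n(O) = 48.43/16.00 = 3.027, n(Zn) = 24.74/65.38 = 0.3784
Ratios (÷ 0.3784): Cl 2.000, O 7.999, Zn 1.000
→ Cl2O8Zn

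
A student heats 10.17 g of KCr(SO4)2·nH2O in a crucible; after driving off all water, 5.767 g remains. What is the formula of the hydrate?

KCr(SO4)2·12H2O

Mass of water lost = 10.17 − 5.767 = 4.403 g → 4.403 / 18.02 = 0.2443 mol H2O
Molar mass of KCr(SO4)2 = 283.24 g/mol → mol KCr(SO4)2 = 5.767 / 283.24 = 0.02036
n = 0.2443 / 0.02036 = 12.00 ≈ 12 → KCr(SO4)2·12H2O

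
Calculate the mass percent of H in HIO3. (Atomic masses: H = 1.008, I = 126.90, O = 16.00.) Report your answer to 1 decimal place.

Molar mass = 1(1.008) + 1(126.90) + 3(16.00) = 175.908 g/mol
Mass of H per mole = 1 × 1.008 = 1.008 g
% H = 1.008 / 175.908 × 100 = 0.6%

0.6%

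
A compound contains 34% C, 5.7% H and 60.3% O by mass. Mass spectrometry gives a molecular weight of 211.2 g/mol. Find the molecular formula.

C6H12O8

Assume 100 g: 34 g C, 5.7 g H, 60.3 g O.
Moles — C: 34 / 12.01 = 2.831 mol; H: 5.7 / 1.008 = 5.655 mol; O: 60.3 / 16.00 = 3.769 mol
Divide by the smallest (2.831 mol C): C 1.000, H 1.997, O 1.331
Multiply by 3: C 3.00, H 5.99, O 3.99 → C3H6O4
Empirical-formula mass = 106.08 g/mol
n = 211.2 / 106.08 = 1.99 ≈ 2
Molecular formula = (C3H6O4)×2 = C6H12O8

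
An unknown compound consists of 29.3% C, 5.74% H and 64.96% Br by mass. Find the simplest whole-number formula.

Assume 100 g: 29.3 g C, 5.74 g H, 64.96 g Br.
Moles — C: 29.3 / 12.01 = 2.44 mol; H: 5.74 / 1.008 = 5.694 mol; Br: 64.96 / 79.90 = 0.813 mol
Divide by the smallest (0.813 mol Br): C 3.001, H 7.004, Br 1.000
Ratio ≈ 3:7:1, so the empirical formula is C3H7Br

C3H7Br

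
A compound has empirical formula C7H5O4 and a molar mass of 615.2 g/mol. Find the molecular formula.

Empirical-formula mass = 153.11 g/mol
n = 615.2 / 153.11 = 4.02 ≈ 4
Molecular formula = (C7H5O4)4 = C28H20O16

C28H20O16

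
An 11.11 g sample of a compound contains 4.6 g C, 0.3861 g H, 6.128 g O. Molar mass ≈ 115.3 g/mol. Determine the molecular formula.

C4H4O4

Moles — C: 4.6 / 12.01 = 0.383 mol; H: 0.3861 / 1.008 = 0.383 mol; O: 6.128 / 16.00 = 0.383 mol
Smallest is O at 0.383 mol; normalising gives C 1.000, H 1.000, O 1.000
≈ 1:1:1 → CHO
Empirical-formula mass = 29.02 g/mol
n = 115.3 / 29.02 = 3.97 ≈ 4
Molecular formula = (CHO)×4 = C4H4O4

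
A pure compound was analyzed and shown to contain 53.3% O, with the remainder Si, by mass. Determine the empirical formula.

Assume 100 g: 53.3 g O, 46.7 g Si.
O: 53.3 g ÷ 16.00 g/mol = 3.331 mol
Si: 46.7 g ÷ 28.09 g/mol = 1.663 mol
Smallest is Si at 1.663 mol; normalising gives O 2.004, Si 1.000
≈ 2:1 → O2Si

O2Si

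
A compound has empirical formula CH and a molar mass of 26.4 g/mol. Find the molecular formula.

C2H2

Empirical-formula mass = 13.02 g/mol
n = 26.4 / 13.02 = 2.03 ≈ 2
Molecular formula = (CH)2 = C2H2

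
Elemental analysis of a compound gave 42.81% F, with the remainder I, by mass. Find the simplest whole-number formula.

F5I

Assume 100 g: 42.81 g F, 57.19 g I.
F: 42.81 g ÷ 19.00 g/mol = 2.253 mol
I: 57.19 g ÷ 126.90 g/mol = 0.4507 mol
Smallest is I at 0.4507 mol; normalising gives F 5.000, I 1.000
≈ 5:1 → F5I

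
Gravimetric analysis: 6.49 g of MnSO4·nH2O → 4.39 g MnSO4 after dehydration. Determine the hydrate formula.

MnSO4·4H2O

Mass of water lost = 6.49 − 4.39 = 2.1 g → 2.1 / 18.02 = 0.1165 mol H2O
Molar mass of MnSO4 = 151.01 g/mol → mol MnSO4 = 4.39 / 151.01 = 0.02907
n = 0.1165 / 0.02907 = 4.01 ≈ 4 → MnSO4·4H2O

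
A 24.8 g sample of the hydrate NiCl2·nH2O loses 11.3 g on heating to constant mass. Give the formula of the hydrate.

NiCl2·6H2O

Mass of anhydrous NiCl2 = 24.8 − 11.3 = 13.5 g
mol H2O = 11.3 / 18.02 = 0.6271
Molar mass of NiCl2 = 129.59 g/mol → mol NiCl2 = 13.5 / 129.59 = 0.1042
n = 0.6271 / 0.1042 = 6.02 ≈ 6 → NiCl2·6H2O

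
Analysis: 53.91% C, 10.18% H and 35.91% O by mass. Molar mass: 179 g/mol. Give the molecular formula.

Assume 100 g: 53.91 g C, 10.18 g H, 35.91 g O.
n(C) = 53.91/12.01 = 4.489, n(H) = 10.18/1.008 = 10.1, n(O) = 35.91/16.00 = 2.244
Smallest is O at 2.244 mol; normalising gives C 2.000, H 4.500, O 1.000
×2: C 4.00, H 9.00, O 2.00 → C4H9O2
Empirical-formula mass = 89.11 g/mol
n = 179 / 89.11 = 2.01 ≈ 2
Molecular formula = (C4H9O2)×2 = C8H18O4

C8H18O4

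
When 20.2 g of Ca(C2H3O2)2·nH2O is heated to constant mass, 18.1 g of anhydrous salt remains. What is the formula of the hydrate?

Mass of water lost = 20.2 − 18.1 = 2.1 g → 2.1 / 18.02 = 0.1165 mol H2O
Molar mass of Ca(C2H3O2)2 = 158.17 g/mol → mol Ca(C2H3O2)2 = 18.1 / 158.17 = 0.1144
n = 0.1165 / 0.1144 = 1.02 ≈ 1 → Ca(C2H3O2)2·H2O

Ca(C2H3O2)2·H2O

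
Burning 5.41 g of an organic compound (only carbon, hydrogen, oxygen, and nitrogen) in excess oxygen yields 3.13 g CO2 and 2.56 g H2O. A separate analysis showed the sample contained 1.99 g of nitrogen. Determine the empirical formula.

CH4N2O2

mol C = 3.13 / 44.01 = 0.07112; mass C = 0.07112 × 12.01 = 0.8542 g
mol H = 2 × (2.56 / 18.02) = 0.2841; mass H = 0.2841 × 1.008 = 0.2864 g
mol N = 1.99 / 14.01 = 0.1420
mass O = 5.41 − (3.131) = 2.279 g → mol O = 0.1425
Ratios (÷ 0.07112): C 1.000, H 3.995, N 1.997, O 2.003
Ratio ≈ 1:4:2:2, so the empirical formula is CH4N2O2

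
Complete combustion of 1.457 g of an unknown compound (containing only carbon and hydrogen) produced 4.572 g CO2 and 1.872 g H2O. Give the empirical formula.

CH2

mol C = 4.572 / 44.01 = 0.1039; mass C = 0.1039 × 12.01 = 1.248 g
mol H = 2 × (1.872 / 18.02) = 0.2078; mass H = 0.2078 × 1.008 = 0.2094 g
Ratios (÷ 0.1039): C 1.000, H 2.000
≈ 1:2 → CH2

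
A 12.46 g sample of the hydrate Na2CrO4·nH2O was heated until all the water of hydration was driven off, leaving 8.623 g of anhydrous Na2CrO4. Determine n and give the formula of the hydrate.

Mass of water lost = 12.46 − 8.623 = 3.837 g → 3.837 / 18.02 = 0.2129 mol H2O
Molar mass of Na2CrO4 = 161.98 g/mol → mol Na2CrO4 = 8.623 / 161.98 = 0.05323
n = 0.2129 / 0.05323 = 4.00 ≈ 4 → Na2CrO4·4H2O

Na2CrO4·4H2O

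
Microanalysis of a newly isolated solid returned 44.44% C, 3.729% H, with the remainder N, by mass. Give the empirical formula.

Assume 100 g: 44.44 g C, 3.729 g H, 51.831 g N.
Moles — C: 44.44 / 12.01 = 3.7 mol; H: 3.729 / 1.008 = 3.699 mol; N: 51.831 / 14.01 = 3.7 mol
Ratios (÷ 3.699): C 1.000, H 1.000, N 1.000
→ CHN

CHN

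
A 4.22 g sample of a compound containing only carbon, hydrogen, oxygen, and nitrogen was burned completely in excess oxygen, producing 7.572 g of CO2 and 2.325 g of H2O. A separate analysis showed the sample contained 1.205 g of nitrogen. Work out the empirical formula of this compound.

mol C = 7.572 / 44.01 = 0.1721; mass C = 0.1721 × 12.01 = 2.066 g
mol H = 2 × (2.325 / 18.02) = 0.2580; mass H = 0.2580 × 1.008 = 0.2601 g
mol N = 1.205 / 14.01 = 0.08601
mass O = 4.22 − (3.531) = 0.6885 g → mol O = 0.04303
Divide by the smallest (0.04303 mol O): C 3.998, H 5.996, N 1.999, O 1.000
Ratio ≈ 4:6:2:1, so the empirical formula is C4H6N2O

C4H6N2O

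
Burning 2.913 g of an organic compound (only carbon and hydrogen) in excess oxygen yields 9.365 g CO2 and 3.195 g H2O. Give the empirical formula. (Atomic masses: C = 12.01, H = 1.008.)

mol C = 9.365 / 44.01 = 0.2128; mass C = 0.2128 × 12.01 = 2.556 g
mol H = 2 × (3.195 / 18.02) = 0.3546; mass H = 0.3546 × 1.008 = 0.3574 g
Divide by the smallest (0.2128 mol C): C 1.000, H 1.666
×3: C 3.00, H 5.00 → C3H5

C3H5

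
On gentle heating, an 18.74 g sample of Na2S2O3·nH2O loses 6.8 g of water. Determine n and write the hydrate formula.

Na2S2O3·5H2O

Mass of anhydrous Na2S2O3 = 18.74 − 6.8 = 11.94 g
mol H2O = 6.8 / 18.02 = 0.3774
Molar mass of Na2S2O3 = 158.12 g/mol → mol Na2S2O3 = 11.94 / 158.12 = 0.07551
n = 0.3774 / 0.07551 = 5.00 ≈ 5 → Na2S2O3·5H2O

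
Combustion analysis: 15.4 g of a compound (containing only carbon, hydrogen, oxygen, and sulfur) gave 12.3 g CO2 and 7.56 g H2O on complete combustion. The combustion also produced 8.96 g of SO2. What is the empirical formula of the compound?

mol C = 12.3 / 44.01 = 0.2795; mass C = 0.2795 × 12.01 = 3.357 g
mol H = 2 × (7.56 / 18.02) = 0.8391; mass H = 0.8391 × 1.008 = 0.8458 g
mol S = 8.96 / 64.07 = 0.1398; mass S = 4.485 g
mass O = 15.4 − (8.687) = 6.713 g → mol O = 0.4195
Smallest is S at 0.1398 mol; normalising gives C 1.998, H 6.000, O 3.000, S 1.000
≈ 2:6:3:1 → C2H6O3S

C2H6O3S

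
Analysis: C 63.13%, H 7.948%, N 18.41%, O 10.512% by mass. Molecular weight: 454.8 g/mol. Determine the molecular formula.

Assume 100 g: 63.13 g C, 7.948 g H, 18.41 g N, 10.512 g O.
C: 63.13 g ÷ 12.01 g/mol = 5.256 mol
H: 7.948 g ÷ 1.008 g/mol = 7.885 mol
N: 18.41 g ÷ 14.01 g/mol = 1.314 mol
O: 10.512 g ÷ 16.00 g/mol = 0.657 mol
Ratios (÷ 0.657): C 8.001, H 12.001, N 2.000, O 1.000
→ C8H12N2O
Empirical-formula mass = 152.20 g/mol
n = 454.8 / 152.20 = 2.99 ≈ 3
Molecular formula = (C8H12N2O)×3 = C24H36N6O3

C24H36N6O3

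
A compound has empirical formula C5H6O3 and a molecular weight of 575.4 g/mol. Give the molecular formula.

C25H30O15

Empirical-formula mass = 114.10 g/mol
n = 575.4 / 114.10 = 5.04 ≈ 5
Molecular formula = (C5H6O3)5 = C25H30O15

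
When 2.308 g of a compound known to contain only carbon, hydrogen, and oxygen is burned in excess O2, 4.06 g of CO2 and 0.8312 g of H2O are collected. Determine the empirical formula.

C4H4O3

mol C = 4.06 / 44.01 = 0.09225; mass C = 0.09225 × 12.01 = 1.108 g
mol H = 2 × (0.8312 / 18.02) = 0.09225; mass H = 0.09225 × 1.008 = 0.09299 g
mass O = 2.308 − (1.201) = 1.107 g → mol O = 0.06919
Ratios (÷ 0.06919): C 1.333, H 1.333, O 1.000
×3: C 4.00, H 4.00, O 3.00 → C4H4O3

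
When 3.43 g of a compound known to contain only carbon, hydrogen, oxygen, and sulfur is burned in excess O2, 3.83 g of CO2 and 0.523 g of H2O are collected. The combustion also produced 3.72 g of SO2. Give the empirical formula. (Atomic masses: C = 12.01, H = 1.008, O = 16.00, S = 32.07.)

mol C = 3.83 / 44.01 = 0.08703; mass C = 0.08703 × 12.01 = 1.045 g
mol H = 2 × (0.523 / 18.02) = 0.05805; mass H = 0.05805 × 1.008 = 0.05851 g
mol S = 3.72 / 64.07 = 0.05806; mass S = 1.862 g
mass O = 3.43 − (2.966) = 0.4643 g → mol O = 0.02902
Divide by the smallest (0.02902 mol O): C 2.999, H 2.000, O 1.000, S 2.001
≈ 3:2:1:2 → C3H2OS2

C3H2OS2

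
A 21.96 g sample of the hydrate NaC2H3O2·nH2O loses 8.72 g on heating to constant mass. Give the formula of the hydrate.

Mass of anhydrous NaC2H3O2 = 21.96 − 8.72 = 13.24 g
mol H2O = 8.72 / 18.02 = 0.4839
Molar mass of NaC2H3O2 = 82.03 g/mol → mol NaC2H3O2 = 13.24 / 82.03 = 0.1614
n = 0.4839 / 0.1614 = 3.00 ≈ 3 → NaC2H3O2·3H2O

NaC2H3O2·3H2O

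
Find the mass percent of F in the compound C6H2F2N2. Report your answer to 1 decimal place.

27.1%

Molar mass = 6(12.01) + 2(1.008) + 2(19.00) + 2(14.01) = 140.096 g/mol
Mass of F per mole = 2 × 19.00 = 38.000 g
% F = 38.000 / 140.096 × 100 = 27.1%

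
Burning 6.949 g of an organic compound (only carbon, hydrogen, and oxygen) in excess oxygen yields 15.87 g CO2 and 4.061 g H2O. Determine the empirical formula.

mol C = 15.87 / 44.01 = 0.3606; mass C = 0.3606 × 12.01 = 4.331 g
mol H = 2 × (4.061 / 18.02) = 0.4507; mass H = 0.4507 × 1.008 = 0.4543 g
mass O = 6.949 − (4.785) = 2.164 g → mol O = 0.1352
Smallest is O at 0.1352 mol; normalising gives C 2.666, H 3.333, O 1.000
×3: C 8.00, H 10.00, O 3.00 → C8H10O3

C8H10O3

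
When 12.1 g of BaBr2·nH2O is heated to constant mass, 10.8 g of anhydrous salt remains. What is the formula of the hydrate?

BaBr2·2H2O

Mass of water lost = 12.1 − 10.8 = 1.3 g → 1.3 / 18.02 = 0.07214 mol H2O
Molar mass of BaBr2 = 297.13 g/mol → mol BaBr2 = 10.8 / 297.13 = 0.03635
n = 0.07214 / 0.03635 = 1.98 ≈ 2 → BaBr2·2H2O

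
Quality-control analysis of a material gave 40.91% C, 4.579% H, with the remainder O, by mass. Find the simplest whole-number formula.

C3H4O3

Assume 100 g: 40.91 g C, 4.579 g H, 54.511 g O.
n(C) = 40.91/12.01 = 3.406, n(H) = 4.579/1.008 = 4.543, n(O) = 54.511/16.00 = 3.407
Divide by the smallest (3.406 mol C): C 1.000, H 1.334, O 1.000
×3: C 3.00, H 4.00, O 3.00 → C3H4O3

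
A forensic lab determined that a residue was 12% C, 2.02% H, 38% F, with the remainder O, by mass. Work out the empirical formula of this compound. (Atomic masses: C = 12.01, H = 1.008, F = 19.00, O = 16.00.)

CH2F2O3

Assume 100 g: 12 g C, 2.02 g H, 38 g F, 47.98 g O.
C: 12 g ÷ 12.01 g/mol = 0.9992 mol
H: 2.02 g ÷ 1.008 g/mol = 2.004 mol
F: 38 g ÷ 19.00 g/mol = 2 mol
O: 47.98 g ÷ 16.00 g/mol = 2.999 mol
Smallest is C at 0.9992 mol; normalising gives C 1.000, H 2.006, F 2.002, O 3.001
Ratio ≈ 1:2:2:3, so the empirical formula is CH2F2O3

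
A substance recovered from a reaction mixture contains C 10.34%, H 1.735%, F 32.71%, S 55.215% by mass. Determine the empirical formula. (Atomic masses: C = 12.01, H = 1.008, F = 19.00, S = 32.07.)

CH2F2S2

Assume 100 g: 10.34 g C, 1.735 g H, 32.71 g F, 55.215 g S.
n(C) = 10.34/12.01 = 0.8609, n(H) = 1.735/1.008 = 1.721, n(F) = 32.71/19.00 = 1.722, n(S) = 55.215/32.07 = 1.722
Divide by the smallest (0.8609 mol C): C 1.000, H 1.999, F 2.000, S 2.000
≈ 1:2:2:2 → CH2F2S2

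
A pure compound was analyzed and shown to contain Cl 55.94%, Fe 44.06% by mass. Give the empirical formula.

Cl2Fe

Assume 100 g: 55.94 g Cl, 44.06 g Fe.
Moles — Cl: 55.94 / 35.45 = 1.578 mol; Fe: 44.06 / 55.85 = 0.7889 mol
Ratios (÷ 0.7889): Cl 2.000, Fe 1.000
≈ 2:1 → Cl2Fe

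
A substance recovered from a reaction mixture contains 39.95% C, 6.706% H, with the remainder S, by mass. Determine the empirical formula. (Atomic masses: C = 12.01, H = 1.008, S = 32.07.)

Assume 100 g: 39.95 g C, 6.706 g H, 53.344 g S.
Moles — C: 39.95 / 12.01 = 3.326 mol; H: 6.706 / 1.008 = 6.653 mol; S: 53.344 / 32.07 = 1.663 mol
Smallest is S at 1.663 mol; normalising gives C 2.000, H 4.000, S 1.000
→ C2H4S

C2H4S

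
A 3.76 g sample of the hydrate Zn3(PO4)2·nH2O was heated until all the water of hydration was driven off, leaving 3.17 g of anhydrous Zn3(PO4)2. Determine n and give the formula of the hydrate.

Zn3(PO4)2·4H2O

Mass of water lost = 3.76 − 3.17 = 0.59 g → 0.59 / 18.02 = 0.03274 mol H2O
Molar mass of Zn3(PO4)2 = 386.08 g/mol → mol Zn3(PO4)2 = 3.17 / 386.08 = 0.008211
n = 0.03274 / 0.008211 = 3.99 ≈ 4 → Zn3(PO4)2·4H2O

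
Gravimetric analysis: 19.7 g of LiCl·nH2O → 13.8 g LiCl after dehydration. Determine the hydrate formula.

LiCl·H2O

Mass of water lost = 19.7 − 13.8 = 5.9 g → 5.9 / 18.02 = 0.3274 mol H2O
Molar mass of LiCl = 42.39 g/mol → mol LiCl = 13.8 / 42.39 = 0.3255
n = 0.3274 / 0.3255 = 1.01 ≈ 1 → LiCl·H2O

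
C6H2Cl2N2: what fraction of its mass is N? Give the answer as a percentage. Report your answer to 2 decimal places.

16.20%

Molar mass = 6(12.01) + 2(1.008) + 2(35.45) + 2(14.01) = 172.996 g/mol
Mass of N per mole = 2 × 14.01 = 28.020 g
% N = 28.020 / 172.996 × 100 = 16.20%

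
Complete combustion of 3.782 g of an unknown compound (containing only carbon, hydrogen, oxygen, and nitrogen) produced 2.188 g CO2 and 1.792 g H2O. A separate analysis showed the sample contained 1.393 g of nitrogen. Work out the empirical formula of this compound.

CH4N2O2

mol C = 2.188 / 44.01 = 0.04972; mass C = 0.04972 × 12.01 = 0.5971 g
mol H = 2 × (1.792 / 18.02) = 0.1989; mass H = 0.1989 × 1.008 = 0.2005 g
mol N = 1.393 / 14.01 = 0.09943
mass O = 3.782 − (2.191) = 1.591 g → mol O = 0.09946
Ratios (÷ 0.04972): C 1.000, H 4.001, N 2.000, O 2.001
≈ 1:4:2:2 → CH4N2O2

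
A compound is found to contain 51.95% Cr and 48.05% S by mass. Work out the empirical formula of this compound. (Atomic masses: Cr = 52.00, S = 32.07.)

Cr2S3

Assume 100 g: 51.95 g Cr, 48.05 g S.
Cr: 51.95 g ÷ 52.00 g/mol = 0.999 mol
S: 48.05 g ÷ 32.07 g/mol = 1.498 mol
Ratios (÷ 0.999): Cr 1.000, S 1.500
Scaling by 2: Cr 2.00, S 3.00 → Cr2S3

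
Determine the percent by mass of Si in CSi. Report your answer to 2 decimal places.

70.05%

Molar mass = 1(12.01) + 1(28.09) = 40.100 g/mol
Mass of Si per mole = 1 × 28.09 = 28.090 g
% Si = 28.090 / 40.100 × 100 = 70.05%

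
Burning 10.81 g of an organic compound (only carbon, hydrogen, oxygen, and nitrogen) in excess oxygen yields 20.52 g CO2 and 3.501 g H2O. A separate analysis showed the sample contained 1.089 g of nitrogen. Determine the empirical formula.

mol C = 20.52 / 44.01 = 0.4663; mass C = 0.4663 × 12.01 = 5.600 g
mol H = 2 × (3.501 / 18.02) = 0.3886; mass H = 0.3886 × 1.008 = 0.3917 g
mol N = 1.089 / 14.01 = 0.07773
mass O = 10.81 − (7.080) = 3.730 g → mol O = 0.2331
Ratios (÷ 0.07773): C 5.998, H 4.999, N 1.000, O 2.999
→ C6H5NO3

C6H5NO3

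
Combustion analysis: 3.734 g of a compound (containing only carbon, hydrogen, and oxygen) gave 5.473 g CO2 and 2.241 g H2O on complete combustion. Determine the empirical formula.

mol C = 5.473 / 44.01 = 0.1244; mass C = 0.1244 × 12.01 = 1.494 g
mol H = 2 × (2.241 / 18.02) = 0.2487; mass H = 0.2487 × 1.008 = 0.2507 g
mass O = 3.734 − (1.744) = 1.990 g → mol O = 0.1244
Divide by the smallest (0.1244 mol C): C 1.000, H 2.000, O 1.000
Ratio ≈ 1:2:1, so the empirical formula is CH2O

CH2O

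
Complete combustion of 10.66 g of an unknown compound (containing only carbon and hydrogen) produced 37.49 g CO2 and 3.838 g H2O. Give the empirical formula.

mol C = 37.49 / 44.01 = 0.8519; mass C = 0.8519 × 12.01 = 10.23 g
mol H = 2 × (3.838 / 18.02) = 0.4260; mass H = 0.4260 × 1.008 = 0.4294 g
Ratios (÷ 0.426): C 2.000, H 1.000
Ratio ≈ 2:1, so the empirical formula is C2H

C2H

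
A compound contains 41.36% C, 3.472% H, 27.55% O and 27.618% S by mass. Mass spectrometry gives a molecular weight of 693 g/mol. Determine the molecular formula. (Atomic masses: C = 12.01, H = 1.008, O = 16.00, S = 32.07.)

Assume 100 g: 41.36 g C, 3.472 g H, 27.55 g O, 27.618 g S.
n(C) = 41.36/12.01 = 3.444, n(H) = 3.472/1.008 = 3.444, n(O) = 27.55/16.00 = 1.722, n(S) = 27.618/32.07 = 0.8612
Divide by the smallest (0.8612 mol S): C 3.999, H 4.000, O 1.999, S 1.000
≈ 4:4:2:1 → C4H4O2S
Empirical-formula mass = 116.14 g/mol
n = 693 / 116.14 = 5.97 ≈ 6
Molecular formula = (C4H4O2S)×6 = C24H24O12S6

C24H24O12S6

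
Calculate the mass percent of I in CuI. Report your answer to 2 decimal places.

66.63%

Molar mass = 1(63.55) + 1(126.90) = 190.450 g/mol
Mass of I per mole = 1 × 126.90 = 126.900 g
% I = 126.900 / 190.450 × 100 = 66.63%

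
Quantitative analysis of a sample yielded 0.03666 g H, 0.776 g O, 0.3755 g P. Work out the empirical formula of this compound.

Moles — H: 0.03666 / 1.008 = 0.03637 mol; O: 0.776 / 16.00 = 0.0485 mol; P: 0.3755 / 30.97 = 0.01212 mol
Smallest is P at 0.01212 mol; normalising gives H 3.000, O 4.000, P 1.000
≈ 3:4:1 → H3O4P

H3O4P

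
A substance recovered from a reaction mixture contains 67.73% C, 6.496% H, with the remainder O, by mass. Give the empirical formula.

Assume 100 g: 67.73 g C, 6.496 g H, 25.774 g O.
Moles — C: 67.73 / 12.01 = 5.639 mol; H: 6.496 / 1.008 = 6.444 mol; O: 25.774 / 16.00 = 1.611 mol
Ratios (÷ 1.611): C 3.501, H 4.001, O 1.000
Scaling by 2: C 7.00, H 8.00, O 2.00 → C7H8O2

C7H8O2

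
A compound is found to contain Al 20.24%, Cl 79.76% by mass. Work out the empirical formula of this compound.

AlCl3

Assume 100 g: 20.24 g Al, 79.76 g Cl.
Al: 20.24 g ÷ 26.98 g/mol = 0.7502 mol
Cl: 79.76 g ÷ 35.45 g/mol = 2.25 mol
Divide by the smallest (0.7502 mol Al): Al 1.000, Cl 2.999
Ratio ≈ 1:3, so the empirical formula is AlCl3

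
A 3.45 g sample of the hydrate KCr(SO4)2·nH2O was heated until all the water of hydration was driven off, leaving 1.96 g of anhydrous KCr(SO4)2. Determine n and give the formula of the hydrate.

Mass of water lost = 3.45 − 1.96 = 1.49 g → 1.49 / 18.02 = 0.08269 mol H2O
Molar mass of KCr(SO4)2 = 283.24 g/mol → mol KCr(SO4)2 = 1.96 / 283.24 = 0.00692
n = 0.08269 / 0.00692 = 11.95 ≈ 12 → KCr(SO4)2·12H2O

KCr(SO4)2·12H2O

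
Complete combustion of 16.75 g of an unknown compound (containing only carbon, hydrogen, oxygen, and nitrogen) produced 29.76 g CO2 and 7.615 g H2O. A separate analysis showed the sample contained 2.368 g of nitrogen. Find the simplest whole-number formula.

mol C = 29.76 / 44.01 = 0.6762; mass C = 0.6762 × 12.01 = 8.121 g
mol H = 2 × (7.615 / 18.02) = 0.8452; mass H = 0.8452 × 1.008 = 0.8519 g
mol N = 2.368 / 14.01 = 0.1690
mass O = 16.75 − (11.34) = 5.409 g → mol O = 0.3380
Ratios (÷ 0.169): C 4.001, H 5.000, N 1.000, O 2.000
Ratio ≈ 4:5:1:2, so the empirical formula is C4H5NO2

C4H5NO2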